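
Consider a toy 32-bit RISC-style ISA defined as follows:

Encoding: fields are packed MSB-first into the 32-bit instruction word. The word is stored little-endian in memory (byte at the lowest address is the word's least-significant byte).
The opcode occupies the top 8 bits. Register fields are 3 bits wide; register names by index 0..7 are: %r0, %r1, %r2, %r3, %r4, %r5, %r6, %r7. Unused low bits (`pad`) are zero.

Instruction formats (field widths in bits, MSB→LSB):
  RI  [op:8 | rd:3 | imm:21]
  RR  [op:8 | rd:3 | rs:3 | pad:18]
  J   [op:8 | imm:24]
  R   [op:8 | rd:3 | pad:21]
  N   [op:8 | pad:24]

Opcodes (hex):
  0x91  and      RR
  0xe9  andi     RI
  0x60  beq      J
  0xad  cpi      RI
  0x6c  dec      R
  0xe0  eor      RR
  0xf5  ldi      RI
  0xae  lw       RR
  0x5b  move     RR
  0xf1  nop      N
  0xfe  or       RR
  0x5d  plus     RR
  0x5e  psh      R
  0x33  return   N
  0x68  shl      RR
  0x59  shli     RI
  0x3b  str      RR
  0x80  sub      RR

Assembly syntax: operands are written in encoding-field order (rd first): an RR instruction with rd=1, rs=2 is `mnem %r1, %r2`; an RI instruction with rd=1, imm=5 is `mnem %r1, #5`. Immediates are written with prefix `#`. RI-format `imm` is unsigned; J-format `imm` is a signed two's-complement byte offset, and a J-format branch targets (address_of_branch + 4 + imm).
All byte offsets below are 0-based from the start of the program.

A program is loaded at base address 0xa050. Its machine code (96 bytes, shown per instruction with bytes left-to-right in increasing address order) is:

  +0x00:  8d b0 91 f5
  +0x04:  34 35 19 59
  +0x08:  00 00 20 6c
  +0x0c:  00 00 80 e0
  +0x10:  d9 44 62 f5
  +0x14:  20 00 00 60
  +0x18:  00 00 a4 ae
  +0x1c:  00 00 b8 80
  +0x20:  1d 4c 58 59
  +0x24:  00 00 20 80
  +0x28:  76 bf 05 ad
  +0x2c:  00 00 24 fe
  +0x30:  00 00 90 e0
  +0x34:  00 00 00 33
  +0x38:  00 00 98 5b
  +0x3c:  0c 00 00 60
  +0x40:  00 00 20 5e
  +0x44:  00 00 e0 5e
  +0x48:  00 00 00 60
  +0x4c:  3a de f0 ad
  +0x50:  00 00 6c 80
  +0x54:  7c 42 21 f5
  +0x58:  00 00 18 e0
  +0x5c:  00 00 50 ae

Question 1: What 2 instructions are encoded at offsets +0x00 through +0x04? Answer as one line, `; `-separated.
@+00  little-endian(8d b0 91 f5) = 0xf591b08d
  op=0xf591b08d>>24=0xf5 ⇒ ldi (RI)
  [23:21] rd=4 = %r4
  [20:0] imm=1159309 = #1159309
@+04  little-endian(34 35 19 59) = 0x59193534
  op=0x59193534>>24=0x59 ⇒ shli (RI)
  [23:21] rd=0 = %r0
  [20:0] imm=1652020 = #1652020

ldi %r4, #1159309; shli %r0, #1652020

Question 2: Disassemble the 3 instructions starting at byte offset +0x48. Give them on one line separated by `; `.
@+48  little-endian(00 00 00 60) = 0x60000000
  top 8b → 0x60 → beq [J]
  imm: (w>>0)&0xffffff=0x0 → #0
@+4c  little-endian(3a de f0 ad) = 0xadf0de3a
  top 8b → 0xad → cpi [RI]
  rd: (w>>21)&0x7=0x7 → %r7
  imm: (w>>0)&0x1fffff=0x10de3a → #1105466
@+50  little-endian(00 00 6c 80) = 0x806c0000
  top 8b → 0x80 → sub [RR]
  rd: (w>>21)&0x7=0x3 → %r3
  rs: (w>>18)&0x7=0x3 → %r3

beq #0; cpi %r7, #1105466; sub %r3, %r3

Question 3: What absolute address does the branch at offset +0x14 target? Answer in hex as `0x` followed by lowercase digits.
0xa088

off 0x14: read 20 00 00 60 as little → 0x60000020
  opcode bits[31:24]=0x60: beq/J
  imm@[23:0]=0x20 ⇒ #32
  target = base 0xa050 + off 0x14 + 4 + imm 32 = 0xa088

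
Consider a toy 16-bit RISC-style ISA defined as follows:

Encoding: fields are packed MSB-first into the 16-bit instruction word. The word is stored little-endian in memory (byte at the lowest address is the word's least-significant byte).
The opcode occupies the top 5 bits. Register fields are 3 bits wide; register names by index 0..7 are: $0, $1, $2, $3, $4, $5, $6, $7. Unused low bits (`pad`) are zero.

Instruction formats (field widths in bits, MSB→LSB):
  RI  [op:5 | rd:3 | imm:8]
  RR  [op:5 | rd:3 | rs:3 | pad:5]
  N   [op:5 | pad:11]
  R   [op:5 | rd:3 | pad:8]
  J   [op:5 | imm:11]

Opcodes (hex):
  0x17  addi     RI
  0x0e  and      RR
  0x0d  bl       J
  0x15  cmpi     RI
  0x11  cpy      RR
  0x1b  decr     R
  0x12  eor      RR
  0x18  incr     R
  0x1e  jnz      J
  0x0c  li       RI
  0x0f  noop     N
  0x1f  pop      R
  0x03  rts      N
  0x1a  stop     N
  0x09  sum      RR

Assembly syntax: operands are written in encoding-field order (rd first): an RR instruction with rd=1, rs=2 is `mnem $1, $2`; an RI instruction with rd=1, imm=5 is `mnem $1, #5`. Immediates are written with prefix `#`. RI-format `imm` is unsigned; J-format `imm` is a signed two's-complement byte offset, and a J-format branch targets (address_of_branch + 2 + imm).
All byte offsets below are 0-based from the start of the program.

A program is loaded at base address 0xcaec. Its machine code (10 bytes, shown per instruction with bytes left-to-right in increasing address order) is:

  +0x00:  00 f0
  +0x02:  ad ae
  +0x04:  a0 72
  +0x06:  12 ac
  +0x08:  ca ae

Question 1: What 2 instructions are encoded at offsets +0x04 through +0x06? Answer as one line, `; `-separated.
@+04  little-endian(a0 72) = 0x72a0
  op=0x72a0>>11=0xe ⇒ and (RR)
  [10:8] rd=2 = $2
  [7:5] rs=5 = $5
@+06  little-endian(12 ac) = 0xac12
  op=0xac12>>11=0x15 ⇒ cmpi (RI)
  [10:8] rd=4 = $4
  [7:0] imm=18 = #18

and $2, $5; cmpi $4, #18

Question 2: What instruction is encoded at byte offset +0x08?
cmpi $6, #202

[08] ca ae → 0xaeca
  opcode bits[15:11]=0x15: cmpi/RI
  [10:8] rd=6 = $6
  [7:0] imm=202 = #202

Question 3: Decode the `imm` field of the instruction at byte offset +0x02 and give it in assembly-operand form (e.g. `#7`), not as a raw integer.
#173

+0x02: ad ae ⇒ word 0xaead (little)
  top 5b → 0x15 → cmpi [RI]
  rd@[10:8]=0x6 ⇒ $6
  imm@[7:0]=0xad ⇒ #173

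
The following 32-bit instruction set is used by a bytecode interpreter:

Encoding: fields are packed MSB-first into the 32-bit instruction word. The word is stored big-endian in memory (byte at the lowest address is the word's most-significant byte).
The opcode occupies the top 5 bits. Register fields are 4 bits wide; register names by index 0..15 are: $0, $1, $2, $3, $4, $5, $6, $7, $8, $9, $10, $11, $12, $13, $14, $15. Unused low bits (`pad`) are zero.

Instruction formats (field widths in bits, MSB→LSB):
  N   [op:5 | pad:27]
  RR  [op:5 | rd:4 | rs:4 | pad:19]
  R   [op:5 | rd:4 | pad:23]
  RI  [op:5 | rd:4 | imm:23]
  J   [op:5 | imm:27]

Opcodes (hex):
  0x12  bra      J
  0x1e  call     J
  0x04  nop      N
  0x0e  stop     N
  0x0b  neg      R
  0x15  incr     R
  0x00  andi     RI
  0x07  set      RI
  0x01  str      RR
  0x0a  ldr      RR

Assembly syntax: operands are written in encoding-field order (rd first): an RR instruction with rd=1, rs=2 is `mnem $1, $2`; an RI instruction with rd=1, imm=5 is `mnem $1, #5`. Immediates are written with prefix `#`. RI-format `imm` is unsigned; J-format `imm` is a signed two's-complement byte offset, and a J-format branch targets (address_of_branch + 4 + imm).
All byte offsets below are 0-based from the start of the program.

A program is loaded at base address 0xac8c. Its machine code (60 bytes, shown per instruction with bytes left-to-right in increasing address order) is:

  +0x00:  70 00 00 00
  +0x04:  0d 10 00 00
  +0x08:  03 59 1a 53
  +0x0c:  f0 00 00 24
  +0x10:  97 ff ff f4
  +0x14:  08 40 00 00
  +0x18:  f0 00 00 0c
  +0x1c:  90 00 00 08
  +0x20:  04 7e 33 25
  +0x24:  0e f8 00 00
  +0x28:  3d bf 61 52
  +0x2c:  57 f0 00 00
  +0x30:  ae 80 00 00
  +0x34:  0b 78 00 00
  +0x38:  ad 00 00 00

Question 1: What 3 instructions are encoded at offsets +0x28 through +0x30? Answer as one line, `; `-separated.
off 0x28: read 3d bf 61 52 as big → 0x3dbf6152
  op=0x3dbf6152>>27=0x7 ⇒ set (RI)
  [26:23] rd=11 = $11
  [22:0] imm=4153682 = #4153682
off 0x2c: read 57 f0 00 00 as big → 0x57f00000
  op=0x57f00000>>27=0xa ⇒ ldr (RR)
  [26:23] rd=15 = $15
  [22:19] rs=14 = $14
off 0x30: read ae 80 00 00 as big → 0xae800000
  op=0xae800000>>27=0x15 ⇒ incr (R)
  [26:23] rd=13 = $13

set $11, #4153682; ldr $15, $14; incr $13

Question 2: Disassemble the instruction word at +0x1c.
bra #8

@+1c  big-endian(90 00 00 08) = 0x90000008
  top 5b → 0x12 → bra [J]
  [26:0] imm=8 = #8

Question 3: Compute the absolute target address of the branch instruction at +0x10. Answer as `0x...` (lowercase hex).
0xac94

@+10  big-endian(97 ff ff f4) = 0x97fffff4
  opcode bits[31:27]=0x12: bra/J
  [26:0] imm=134217716 (s27→-12) = #-12
  target = base 0xac8c + off 0x10 + 4 + imm -12 = 0xac94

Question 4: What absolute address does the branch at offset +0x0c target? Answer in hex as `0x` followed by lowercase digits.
0xacc0

@+0c  big-endian(f0 00 00 24) = 0xf0000024
  op=0xf0000024>>27=0x1e ⇒ call (J)
  imm: (w>>0)&0x7ffffff=0x24 → #36
  target = base 0xac8c + off 0x0c + 4 + imm 36 = 0xacc0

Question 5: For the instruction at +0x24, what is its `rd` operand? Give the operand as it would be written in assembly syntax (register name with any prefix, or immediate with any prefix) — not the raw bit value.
$13

@+24  big-endian(0e f8 00 00) = 0x0ef80000
  op=0x0ef80000>>27=0x1 ⇒ str (RR)
  rd@[26:23]=0xd ⇒ $13
  rs@[22:19]=0xf ⇒ $15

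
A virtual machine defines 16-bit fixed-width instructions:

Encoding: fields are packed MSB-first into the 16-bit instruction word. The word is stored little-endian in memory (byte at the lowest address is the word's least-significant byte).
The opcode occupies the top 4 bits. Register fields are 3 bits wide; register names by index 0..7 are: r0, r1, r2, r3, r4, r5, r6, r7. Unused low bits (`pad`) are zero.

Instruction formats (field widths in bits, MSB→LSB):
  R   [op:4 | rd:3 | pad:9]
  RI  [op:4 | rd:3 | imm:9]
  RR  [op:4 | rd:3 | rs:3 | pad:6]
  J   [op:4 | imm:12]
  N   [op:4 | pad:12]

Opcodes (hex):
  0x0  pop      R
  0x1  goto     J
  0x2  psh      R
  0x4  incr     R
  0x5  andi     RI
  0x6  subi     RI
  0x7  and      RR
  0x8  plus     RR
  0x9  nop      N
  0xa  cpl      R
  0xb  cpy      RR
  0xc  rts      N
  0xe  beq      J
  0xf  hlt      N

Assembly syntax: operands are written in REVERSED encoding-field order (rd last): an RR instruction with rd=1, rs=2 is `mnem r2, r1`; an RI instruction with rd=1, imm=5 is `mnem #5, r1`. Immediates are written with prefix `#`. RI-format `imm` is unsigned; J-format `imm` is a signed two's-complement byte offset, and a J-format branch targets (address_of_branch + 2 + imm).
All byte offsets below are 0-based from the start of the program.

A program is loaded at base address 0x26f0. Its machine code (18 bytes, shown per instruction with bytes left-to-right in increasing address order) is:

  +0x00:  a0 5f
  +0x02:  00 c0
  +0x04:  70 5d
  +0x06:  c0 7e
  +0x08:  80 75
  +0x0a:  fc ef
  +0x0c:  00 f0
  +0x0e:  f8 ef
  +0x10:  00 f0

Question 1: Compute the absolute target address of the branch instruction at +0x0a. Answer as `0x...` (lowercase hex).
+0x0a: fc ef ⇒ word 0xeffc (little)
  top 4b → 0xe → beq [J]
  [11:0] imm=4092 (s12→-4) = #-4
  target = base 0x26f0 + off 0x0a + 2 + imm -4 = 0x26f8

0x26f8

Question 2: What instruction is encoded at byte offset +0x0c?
hlt

+0x0c: 00 f0 ⇒ word 0xf000 (little)
  op=0xf000>>12=0xf ⇒ hlt (N)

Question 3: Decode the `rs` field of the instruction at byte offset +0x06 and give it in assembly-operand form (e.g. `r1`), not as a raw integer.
r3

[06] c0 7e → 0x7ec0
  op=0x7ec0>>12=0x7 ⇒ and (RR)
  rd@[11:9]=0x7 ⇒ r7
  rs@[8:6]=0x3 ⇒ r3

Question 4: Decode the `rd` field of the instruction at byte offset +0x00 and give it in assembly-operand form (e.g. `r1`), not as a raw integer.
r7

+0x00: a0 5f ⇒ word 0x5fa0 (little)
  top 4b → 0x5 → andi [RI]
  rd: (w>>9)&0x7=0x7 → r7
  imm: (w>>0)&0x1ff=0x1a0 → #416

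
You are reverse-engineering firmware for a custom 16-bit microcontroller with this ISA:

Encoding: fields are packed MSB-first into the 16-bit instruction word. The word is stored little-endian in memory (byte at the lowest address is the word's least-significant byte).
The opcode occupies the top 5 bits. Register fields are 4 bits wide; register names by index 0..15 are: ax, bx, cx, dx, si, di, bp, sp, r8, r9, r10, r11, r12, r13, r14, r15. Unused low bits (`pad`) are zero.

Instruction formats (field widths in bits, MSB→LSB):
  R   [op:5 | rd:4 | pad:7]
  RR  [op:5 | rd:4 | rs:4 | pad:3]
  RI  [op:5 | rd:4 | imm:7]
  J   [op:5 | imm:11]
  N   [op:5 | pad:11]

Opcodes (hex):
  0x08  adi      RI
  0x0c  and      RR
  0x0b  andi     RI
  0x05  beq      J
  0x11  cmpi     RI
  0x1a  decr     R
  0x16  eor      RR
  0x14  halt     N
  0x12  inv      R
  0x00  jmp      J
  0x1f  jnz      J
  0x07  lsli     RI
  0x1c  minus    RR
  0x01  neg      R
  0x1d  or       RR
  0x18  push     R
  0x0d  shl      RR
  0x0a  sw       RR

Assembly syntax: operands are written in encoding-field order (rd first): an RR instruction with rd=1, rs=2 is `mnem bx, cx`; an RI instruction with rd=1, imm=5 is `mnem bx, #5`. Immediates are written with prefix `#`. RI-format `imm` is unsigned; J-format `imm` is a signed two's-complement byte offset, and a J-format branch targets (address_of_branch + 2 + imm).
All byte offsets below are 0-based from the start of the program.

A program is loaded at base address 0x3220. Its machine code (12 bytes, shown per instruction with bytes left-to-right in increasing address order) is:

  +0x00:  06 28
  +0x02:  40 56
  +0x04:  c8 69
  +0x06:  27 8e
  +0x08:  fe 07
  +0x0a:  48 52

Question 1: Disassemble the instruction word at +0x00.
beq #6

+0x00: 06 28 ⇒ word 0x2806 (little)
  op=0x2806>>11=0x5 ⇒ beq (J)
  imm@[10:0]=0x6 ⇒ #6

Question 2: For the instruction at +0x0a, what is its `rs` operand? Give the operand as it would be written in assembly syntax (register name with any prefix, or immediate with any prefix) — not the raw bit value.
[0a] 48 52 → 0x5248
  op=0x5248>>11=0xa ⇒ sw (RR)
  [10:7] rd=4 = si
  [6:3] rs=9 = r9

r9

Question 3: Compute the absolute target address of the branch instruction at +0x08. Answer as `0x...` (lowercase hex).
0x3228

@+08  little-endian(fe 07) = 0x07fe
  opcode bits[15:11]=0x0: jmp/J
  imm@[10:0]=0x7fe (s11→-2) ⇒ #-2
  target = base 0x3220 + off 0x08 + 2 + imm -2 = 0x3228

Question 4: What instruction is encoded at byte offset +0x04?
shl dx, r9

[04] c8 69 → 0x69c8
  opcode bits[15:11]=0xd: shl/RR
  rd: (w>>7)&0xf=0x3 → dx
  rs: (w>>3)&0xf=0x9 → r9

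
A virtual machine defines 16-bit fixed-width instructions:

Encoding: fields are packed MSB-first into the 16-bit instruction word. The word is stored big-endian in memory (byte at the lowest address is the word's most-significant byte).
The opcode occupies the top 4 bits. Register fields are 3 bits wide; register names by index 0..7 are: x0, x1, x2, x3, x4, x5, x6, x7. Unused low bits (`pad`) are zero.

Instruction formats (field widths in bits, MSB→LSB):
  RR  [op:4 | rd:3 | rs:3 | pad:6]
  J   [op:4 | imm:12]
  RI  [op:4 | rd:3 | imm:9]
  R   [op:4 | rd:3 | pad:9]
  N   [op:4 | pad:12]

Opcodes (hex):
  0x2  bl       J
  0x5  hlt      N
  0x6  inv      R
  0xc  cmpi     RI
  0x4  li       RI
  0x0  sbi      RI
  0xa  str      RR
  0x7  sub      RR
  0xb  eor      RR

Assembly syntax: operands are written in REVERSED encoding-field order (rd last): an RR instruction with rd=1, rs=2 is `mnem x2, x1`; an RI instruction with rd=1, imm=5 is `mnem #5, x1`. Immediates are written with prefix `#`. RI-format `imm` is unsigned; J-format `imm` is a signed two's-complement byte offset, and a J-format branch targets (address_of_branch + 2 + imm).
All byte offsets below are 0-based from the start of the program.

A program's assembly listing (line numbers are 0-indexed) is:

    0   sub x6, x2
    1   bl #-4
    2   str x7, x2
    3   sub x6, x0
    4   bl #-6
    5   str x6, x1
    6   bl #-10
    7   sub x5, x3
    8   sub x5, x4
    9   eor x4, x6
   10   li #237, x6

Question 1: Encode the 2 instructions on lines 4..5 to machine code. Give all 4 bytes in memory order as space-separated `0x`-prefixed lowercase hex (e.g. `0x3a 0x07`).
0x2f 0xfa 0xa3 0x80

line 4 (bl): pack op=0x2:4|imm=-6:12 = 0x2ffa; big→ 2f fa
line 5 (str): pack op=0xa:4|rd=1:3|rs=6:3|pad=0:6 = 0xa380; big→ a3 80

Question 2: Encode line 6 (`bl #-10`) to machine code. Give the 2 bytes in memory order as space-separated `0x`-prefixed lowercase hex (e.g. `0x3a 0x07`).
6. bl fields op=0x2:4|imm=-10:12 → word 2ff6h → 2f f6

0x2f 0xf6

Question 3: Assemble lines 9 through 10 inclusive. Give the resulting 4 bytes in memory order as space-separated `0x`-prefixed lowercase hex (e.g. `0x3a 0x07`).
L9: eor op=0xb:4|rd=6:3|rs=4:3|pad=0:6 ⇒ 0xbd00 ⇒ big bd 00
L10: li op=0x4:4|rd=6:3|imm=237:9 ⇒ 0x4ced ⇒ big 4c ed

0xbd 0x00 0x4c 0xed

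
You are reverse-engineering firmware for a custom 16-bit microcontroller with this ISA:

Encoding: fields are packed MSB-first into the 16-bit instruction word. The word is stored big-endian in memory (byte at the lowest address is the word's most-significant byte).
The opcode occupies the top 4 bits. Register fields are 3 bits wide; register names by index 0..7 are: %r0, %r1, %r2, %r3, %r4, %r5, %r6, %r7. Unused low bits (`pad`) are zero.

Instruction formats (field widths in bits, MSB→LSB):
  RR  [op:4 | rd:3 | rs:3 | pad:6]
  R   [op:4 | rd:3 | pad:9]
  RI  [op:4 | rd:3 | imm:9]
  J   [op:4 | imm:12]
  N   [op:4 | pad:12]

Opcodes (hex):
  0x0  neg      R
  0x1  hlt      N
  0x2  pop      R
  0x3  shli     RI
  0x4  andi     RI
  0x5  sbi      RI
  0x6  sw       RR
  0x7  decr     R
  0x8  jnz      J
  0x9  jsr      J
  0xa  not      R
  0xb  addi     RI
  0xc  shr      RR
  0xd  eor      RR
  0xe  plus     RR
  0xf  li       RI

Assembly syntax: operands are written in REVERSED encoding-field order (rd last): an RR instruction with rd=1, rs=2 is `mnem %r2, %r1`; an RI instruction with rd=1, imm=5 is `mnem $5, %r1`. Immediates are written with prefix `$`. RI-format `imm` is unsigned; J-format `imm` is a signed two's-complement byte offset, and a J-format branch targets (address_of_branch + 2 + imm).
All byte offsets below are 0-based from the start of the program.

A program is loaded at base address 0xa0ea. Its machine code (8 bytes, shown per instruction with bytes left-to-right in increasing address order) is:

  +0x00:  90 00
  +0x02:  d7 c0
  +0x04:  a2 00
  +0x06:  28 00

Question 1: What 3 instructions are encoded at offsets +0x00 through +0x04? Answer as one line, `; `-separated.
jsr $0; eor %r7, %r3; not %r1

@+00  big-endian(90 00) = 0x9000
  opcode bits[15:12]=0x9: jsr/J
  [11:0] imm=0 = $0
@+02  big-endian(d7 c0) = 0xd7c0
  opcode bits[15:12]=0xd: eor/RR
  [11:9] rd=3 = %r3
  [8:6] rs=7 = %r7
@+04  big-endian(a2 00) = 0xa200
  opcode bits[15:12]=0xa: not/R
  [11:9] rd=1 = %r1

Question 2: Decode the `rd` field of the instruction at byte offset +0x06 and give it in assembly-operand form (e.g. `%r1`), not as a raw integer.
%r4

+0x06: 28 00 ⇒ word 0x2800 (big)
  top 4b → 0x2 → pop [R]
  [11:9] rd=4 = %r4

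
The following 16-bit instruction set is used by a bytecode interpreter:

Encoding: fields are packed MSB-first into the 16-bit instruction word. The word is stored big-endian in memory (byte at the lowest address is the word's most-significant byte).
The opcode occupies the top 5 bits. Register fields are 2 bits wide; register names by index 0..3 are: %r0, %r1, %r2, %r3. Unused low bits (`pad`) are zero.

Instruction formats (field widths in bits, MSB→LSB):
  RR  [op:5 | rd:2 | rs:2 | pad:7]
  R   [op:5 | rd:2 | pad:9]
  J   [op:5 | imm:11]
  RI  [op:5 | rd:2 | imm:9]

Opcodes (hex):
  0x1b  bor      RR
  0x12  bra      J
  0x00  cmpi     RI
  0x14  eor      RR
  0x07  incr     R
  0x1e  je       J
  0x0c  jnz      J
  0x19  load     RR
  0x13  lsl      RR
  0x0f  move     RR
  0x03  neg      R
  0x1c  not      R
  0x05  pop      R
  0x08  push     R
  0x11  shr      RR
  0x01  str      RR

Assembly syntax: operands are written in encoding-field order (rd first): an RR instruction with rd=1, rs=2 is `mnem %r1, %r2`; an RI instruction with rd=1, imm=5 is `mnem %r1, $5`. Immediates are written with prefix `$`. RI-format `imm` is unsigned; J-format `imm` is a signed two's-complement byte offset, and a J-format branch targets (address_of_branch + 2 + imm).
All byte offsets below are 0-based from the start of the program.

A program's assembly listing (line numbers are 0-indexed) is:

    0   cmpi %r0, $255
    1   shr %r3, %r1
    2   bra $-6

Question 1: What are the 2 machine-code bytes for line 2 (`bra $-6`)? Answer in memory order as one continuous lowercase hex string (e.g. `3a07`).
97fa

L2: bra op=0x12:5|imm=-6:11 ⇒ 0x97fa ⇒ big 97 fa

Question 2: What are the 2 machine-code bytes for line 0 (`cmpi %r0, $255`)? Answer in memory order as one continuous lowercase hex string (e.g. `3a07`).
line 0 (cmpi): pack op=0x0:5|rd=0:2|imm=255:9 = 0x00ff; big→ 00 ff

00ff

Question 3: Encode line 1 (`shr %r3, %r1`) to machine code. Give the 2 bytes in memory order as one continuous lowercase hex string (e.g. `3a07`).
8e80

L1: shr op=0x11:5|rd=3:2|rs=1:2|pad=0:7 ⇒ 0x8e80 ⇒ big 8e 80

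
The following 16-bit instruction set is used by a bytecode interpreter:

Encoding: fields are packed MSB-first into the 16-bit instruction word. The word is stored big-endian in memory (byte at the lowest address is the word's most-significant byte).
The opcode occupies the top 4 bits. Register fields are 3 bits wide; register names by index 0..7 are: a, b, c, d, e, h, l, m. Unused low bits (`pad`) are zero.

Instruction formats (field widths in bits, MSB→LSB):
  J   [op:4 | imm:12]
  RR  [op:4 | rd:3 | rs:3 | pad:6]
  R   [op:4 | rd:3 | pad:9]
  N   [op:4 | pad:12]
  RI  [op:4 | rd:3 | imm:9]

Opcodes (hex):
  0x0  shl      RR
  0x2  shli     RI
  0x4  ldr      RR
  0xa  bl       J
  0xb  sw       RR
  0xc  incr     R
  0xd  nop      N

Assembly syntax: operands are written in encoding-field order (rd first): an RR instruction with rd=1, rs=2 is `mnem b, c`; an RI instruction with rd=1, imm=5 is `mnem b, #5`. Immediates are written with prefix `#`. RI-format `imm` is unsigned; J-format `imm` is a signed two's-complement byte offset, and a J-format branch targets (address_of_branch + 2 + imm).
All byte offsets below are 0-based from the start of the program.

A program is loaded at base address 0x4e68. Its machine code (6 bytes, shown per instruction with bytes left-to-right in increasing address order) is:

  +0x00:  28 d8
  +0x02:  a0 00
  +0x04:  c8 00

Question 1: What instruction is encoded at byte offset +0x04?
+0x04: c8 00 ⇒ word 0xc800 (big)
  top 4b → 0xc → incr [R]
  [11:9] rd=4 = e

incr e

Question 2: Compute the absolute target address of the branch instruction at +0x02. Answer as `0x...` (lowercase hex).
0x4e6c

[02] a0 00 → 0xa000
  top 4b → 0xa → bl [J]
  [11:0] imm=0 = #0
  target = base 0x4e68 + off 0x02 + 2 + imm 0 = 0x4e6c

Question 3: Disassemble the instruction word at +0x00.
shli e, #216

off 0x00: read 28 d8 as big → 0x28d8
  opcode bits[15:12]=0x2: shli/RI
  rd: (w>>9)&0x7=0x4 → e
  imm: (w>>0)&0x1ff=0xd8 → #216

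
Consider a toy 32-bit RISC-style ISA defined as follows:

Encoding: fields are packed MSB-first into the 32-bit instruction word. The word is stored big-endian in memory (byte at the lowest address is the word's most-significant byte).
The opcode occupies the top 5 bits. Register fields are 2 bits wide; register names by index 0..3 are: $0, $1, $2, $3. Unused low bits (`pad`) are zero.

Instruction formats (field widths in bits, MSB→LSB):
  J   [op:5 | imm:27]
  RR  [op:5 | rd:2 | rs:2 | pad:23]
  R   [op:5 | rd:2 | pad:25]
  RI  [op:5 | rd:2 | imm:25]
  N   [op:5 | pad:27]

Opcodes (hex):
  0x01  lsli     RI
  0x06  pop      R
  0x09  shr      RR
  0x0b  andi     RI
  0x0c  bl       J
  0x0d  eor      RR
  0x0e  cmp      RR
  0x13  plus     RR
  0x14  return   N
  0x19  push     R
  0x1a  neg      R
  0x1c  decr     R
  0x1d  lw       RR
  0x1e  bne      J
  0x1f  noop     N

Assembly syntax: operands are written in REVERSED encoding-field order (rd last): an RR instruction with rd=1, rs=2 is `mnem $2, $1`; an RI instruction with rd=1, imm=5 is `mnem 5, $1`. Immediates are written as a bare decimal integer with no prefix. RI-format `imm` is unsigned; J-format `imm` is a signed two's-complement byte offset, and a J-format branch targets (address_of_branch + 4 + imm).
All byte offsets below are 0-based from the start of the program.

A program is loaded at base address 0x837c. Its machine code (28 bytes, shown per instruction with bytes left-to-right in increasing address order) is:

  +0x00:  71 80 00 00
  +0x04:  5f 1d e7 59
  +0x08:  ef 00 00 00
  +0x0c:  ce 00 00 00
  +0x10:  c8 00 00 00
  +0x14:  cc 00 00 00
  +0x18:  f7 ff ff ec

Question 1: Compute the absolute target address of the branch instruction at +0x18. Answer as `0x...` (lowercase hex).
0x8384

[18] f7 ff ff ec → 0xf7ffffec
  opcode bits[31:27]=0x1e: bne/J
  imm@[26:0]=0x7ffffec (s27→-20) ⇒ -20
  target = base 0x837c + off 0x18 + 4 + imm -20 = 0x8384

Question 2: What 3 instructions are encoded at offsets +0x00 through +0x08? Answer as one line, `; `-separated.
cmp $3, $0; andi 18736985, $3; lw $2, $3

+0x00: 71 80 00 00 ⇒ word 0x71800000 (big)
  op=0x71800000>>27=0xe ⇒ cmp (RR)
  [26:25] rd=0 = $0
  [24:23] rs=3 = $3
+0x04: 5f 1d e7 59 ⇒ word 0x5f1de759 (big)
  op=0x5f1de759>>27=0xb ⇒ andi (RI)
  [26:25] rd=3 = $3
  [24:0] imm=18736985 = 18736985
+0x08: ef 00 00 00 ⇒ word 0xef000000 (big)
  op=0xef000000>>27=0x1d ⇒ lw (RR)
  [26:25] rd=3 = $3
  [24:23] rs=2 = $2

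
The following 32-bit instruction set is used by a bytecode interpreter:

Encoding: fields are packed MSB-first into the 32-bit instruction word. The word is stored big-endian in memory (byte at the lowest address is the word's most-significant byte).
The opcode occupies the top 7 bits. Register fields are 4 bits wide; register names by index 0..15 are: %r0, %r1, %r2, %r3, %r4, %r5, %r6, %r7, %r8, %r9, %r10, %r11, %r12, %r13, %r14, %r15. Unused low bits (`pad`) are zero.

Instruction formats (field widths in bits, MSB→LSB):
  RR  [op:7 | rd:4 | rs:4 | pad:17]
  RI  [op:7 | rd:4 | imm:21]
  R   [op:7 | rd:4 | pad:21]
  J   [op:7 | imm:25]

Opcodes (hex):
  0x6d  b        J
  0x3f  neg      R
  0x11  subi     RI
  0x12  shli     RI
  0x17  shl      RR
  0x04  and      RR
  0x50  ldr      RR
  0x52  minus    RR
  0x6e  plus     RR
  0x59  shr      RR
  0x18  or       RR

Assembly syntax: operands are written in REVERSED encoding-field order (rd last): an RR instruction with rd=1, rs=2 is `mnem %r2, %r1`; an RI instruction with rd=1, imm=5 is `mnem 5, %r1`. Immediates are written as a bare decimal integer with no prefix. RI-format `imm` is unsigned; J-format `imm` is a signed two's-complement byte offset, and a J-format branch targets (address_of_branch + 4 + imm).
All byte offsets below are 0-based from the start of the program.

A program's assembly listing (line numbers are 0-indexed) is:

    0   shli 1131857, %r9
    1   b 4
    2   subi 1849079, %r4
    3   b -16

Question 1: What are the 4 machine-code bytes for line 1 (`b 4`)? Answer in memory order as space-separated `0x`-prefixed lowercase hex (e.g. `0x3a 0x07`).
L1: b op=0x6d:7|imm=4:25 ⇒ 0xda000004 ⇒ big da 00 00 04

0xda 0x00 0x00 0x04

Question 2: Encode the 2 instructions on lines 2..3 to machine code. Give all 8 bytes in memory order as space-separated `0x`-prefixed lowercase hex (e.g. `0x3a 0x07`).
0x22 0x9c 0x36 0xf7 0xdb 0xff 0xff 0xf0

line 2 (subi): pack op=0x11:7|rd=4:4|imm=1849079:21 = 0x229c36f7; big→ 22 9c 36 f7
line 3 (b): pack op=0x6d:7|imm=-16:25 = 0xdbfffff0; big→ db ff ff f0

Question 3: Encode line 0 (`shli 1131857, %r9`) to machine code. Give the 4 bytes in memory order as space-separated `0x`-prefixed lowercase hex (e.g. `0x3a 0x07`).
0x25 0x31 0x45 0x51

L0: shli op=0x12:7|rd=9:4|imm=1131857:21 ⇒ 0x25314551 ⇒ big 25 31 45 51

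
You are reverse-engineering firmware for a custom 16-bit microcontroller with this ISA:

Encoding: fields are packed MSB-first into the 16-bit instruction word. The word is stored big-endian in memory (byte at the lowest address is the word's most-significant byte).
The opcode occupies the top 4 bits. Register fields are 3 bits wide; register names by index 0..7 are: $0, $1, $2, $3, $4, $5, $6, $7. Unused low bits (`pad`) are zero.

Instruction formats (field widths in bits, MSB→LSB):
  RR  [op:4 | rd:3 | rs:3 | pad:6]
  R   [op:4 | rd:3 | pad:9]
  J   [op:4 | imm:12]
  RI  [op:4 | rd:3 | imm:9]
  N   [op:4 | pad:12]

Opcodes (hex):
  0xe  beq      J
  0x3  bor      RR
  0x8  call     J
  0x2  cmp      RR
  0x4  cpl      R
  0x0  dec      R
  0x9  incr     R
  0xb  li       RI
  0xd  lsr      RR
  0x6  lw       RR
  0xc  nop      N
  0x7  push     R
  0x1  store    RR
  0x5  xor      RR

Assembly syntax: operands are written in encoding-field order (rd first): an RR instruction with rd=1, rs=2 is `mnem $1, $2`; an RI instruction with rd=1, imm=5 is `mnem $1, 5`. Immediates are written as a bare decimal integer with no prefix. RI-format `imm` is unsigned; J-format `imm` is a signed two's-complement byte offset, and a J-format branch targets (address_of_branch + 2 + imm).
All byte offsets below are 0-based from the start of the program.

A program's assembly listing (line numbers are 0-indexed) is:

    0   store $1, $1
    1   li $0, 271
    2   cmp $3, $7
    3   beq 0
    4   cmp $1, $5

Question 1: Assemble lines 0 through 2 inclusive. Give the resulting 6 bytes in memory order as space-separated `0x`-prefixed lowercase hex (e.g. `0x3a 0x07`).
line 0 (store): pack op=0x1:4|rd=1:3|rs=1:3|pad=0:6 = 0x1240; big→ 12 40
line 1 (li): pack op=0xb:4|rd=0:3|imm=271:9 = 0xb10f; big→ b1 0f
line 2 (cmp): pack op=0x2:4|rd=3:3|rs=7:3|pad=0:6 = 0x27c0; big→ 27 c0

0x12 0x40 0xb1 0x0f 0x27 0xc0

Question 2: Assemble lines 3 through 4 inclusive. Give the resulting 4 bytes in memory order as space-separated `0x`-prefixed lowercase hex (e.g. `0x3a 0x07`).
0xe0 0x00 0x23 0x40

line 3 (beq): pack op=0xe:4|imm=0:12 = 0xe000; big→ e0 00
line 4 (cmp): pack op=0x2:4|rd=1:3|rs=5:3|pad=0:6 = 0x2340; big→ 23 40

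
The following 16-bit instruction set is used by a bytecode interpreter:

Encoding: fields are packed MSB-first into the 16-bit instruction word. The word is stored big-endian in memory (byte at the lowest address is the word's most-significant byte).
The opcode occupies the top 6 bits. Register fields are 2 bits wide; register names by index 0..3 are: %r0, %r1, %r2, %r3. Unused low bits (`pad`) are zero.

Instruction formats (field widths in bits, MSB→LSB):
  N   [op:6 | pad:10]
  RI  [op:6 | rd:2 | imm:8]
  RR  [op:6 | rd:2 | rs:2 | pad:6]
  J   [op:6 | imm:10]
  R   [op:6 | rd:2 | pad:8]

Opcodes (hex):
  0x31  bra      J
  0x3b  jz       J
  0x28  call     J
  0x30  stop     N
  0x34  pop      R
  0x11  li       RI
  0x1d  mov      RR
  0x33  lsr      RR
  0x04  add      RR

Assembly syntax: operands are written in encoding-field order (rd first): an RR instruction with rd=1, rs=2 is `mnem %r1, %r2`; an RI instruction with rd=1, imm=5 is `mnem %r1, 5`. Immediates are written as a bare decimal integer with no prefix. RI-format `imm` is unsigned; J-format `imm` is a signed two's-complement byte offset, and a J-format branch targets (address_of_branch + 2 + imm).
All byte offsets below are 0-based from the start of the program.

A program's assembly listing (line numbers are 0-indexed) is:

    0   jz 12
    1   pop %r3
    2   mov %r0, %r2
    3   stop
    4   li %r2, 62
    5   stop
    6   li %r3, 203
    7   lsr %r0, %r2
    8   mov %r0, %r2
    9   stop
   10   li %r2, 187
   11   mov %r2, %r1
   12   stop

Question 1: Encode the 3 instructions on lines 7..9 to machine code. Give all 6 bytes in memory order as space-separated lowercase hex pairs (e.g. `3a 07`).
line 7 (lsr): pack op=0x33:6|rd=0:2|rs=2:2|pad=0:6 = 0xcc80; big→ cc 80
line 8 (mov): pack op=0x1d:6|rd=0:2|rs=2:2|pad=0:6 = 0x7480; big→ 74 80
line 9 (stop): pack op=0x30:6|pad=0:10 = 0xc000; big→ c0 00

cc 80 74 80 c0 00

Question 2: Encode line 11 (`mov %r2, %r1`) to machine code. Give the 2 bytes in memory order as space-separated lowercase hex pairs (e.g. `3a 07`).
line 11 (mov): pack op=0x1d:6|rd=2:2|rs=1:2|pad=0:6 = 0x7640; big→ 76 40

76 40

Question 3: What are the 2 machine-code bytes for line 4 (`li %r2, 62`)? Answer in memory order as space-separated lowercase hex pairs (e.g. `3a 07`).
4. li fields op=0x11:6|rd=2:2|imm=62:8 → word 463eh → 46 3e

46 3e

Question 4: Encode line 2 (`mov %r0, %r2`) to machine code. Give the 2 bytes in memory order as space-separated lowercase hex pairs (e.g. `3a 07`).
2. mov fields op=0x1d:6|rd=0:2|rs=2:2|pad=0:6 → word 7480h → 74 80

74 80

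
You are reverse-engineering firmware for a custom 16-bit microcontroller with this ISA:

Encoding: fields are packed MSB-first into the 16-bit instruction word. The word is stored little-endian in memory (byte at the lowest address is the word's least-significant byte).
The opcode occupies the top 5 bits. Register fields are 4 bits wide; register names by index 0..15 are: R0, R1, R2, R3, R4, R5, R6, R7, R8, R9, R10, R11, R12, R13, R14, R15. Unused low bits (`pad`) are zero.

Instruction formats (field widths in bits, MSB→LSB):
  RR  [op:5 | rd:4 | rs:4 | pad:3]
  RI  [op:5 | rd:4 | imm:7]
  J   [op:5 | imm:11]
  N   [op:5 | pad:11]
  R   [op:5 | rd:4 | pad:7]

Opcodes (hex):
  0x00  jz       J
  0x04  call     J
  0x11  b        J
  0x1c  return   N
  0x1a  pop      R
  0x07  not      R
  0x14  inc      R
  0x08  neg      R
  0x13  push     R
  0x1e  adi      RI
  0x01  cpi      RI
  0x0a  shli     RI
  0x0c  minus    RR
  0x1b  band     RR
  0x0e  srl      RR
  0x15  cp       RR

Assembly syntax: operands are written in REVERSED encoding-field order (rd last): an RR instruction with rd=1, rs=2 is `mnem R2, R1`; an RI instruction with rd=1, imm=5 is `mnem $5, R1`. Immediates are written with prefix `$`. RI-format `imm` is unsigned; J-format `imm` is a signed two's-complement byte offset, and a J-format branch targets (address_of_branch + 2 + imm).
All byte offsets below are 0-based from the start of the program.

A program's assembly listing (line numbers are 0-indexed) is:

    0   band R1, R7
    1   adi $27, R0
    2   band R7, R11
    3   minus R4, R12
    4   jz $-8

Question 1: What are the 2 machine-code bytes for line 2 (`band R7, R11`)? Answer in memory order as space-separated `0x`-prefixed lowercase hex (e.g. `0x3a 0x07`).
2. band fields op=0x1b:5|rd=11:4|rs=7:4|pad=0:3 → word ddb8h → b8 dd

0xb8 0xdd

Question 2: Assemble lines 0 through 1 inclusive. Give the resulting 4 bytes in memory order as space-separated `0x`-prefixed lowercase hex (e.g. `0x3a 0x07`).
0x88 0xdb 0x1b 0xf0

L0: band op=0x1b:5|rd=7:4|rs=1:4|pad=0:3 ⇒ 0xdb88 ⇒ little 88 db
L1: adi op=0x1e:5|rd=0:4|imm=27:7 ⇒ 0xf01b ⇒ little 1b f0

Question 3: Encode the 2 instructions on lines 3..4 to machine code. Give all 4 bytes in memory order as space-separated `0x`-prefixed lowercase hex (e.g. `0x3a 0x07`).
line 3 (minus): pack op=0xc:5|rd=12:4|rs=4:4|pad=0:3 = 0x6620; little→ 20 66
line 4 (jz): pack op=0x0:5|imm=-8:11 = 0x07f8; little→ f8 07

0x20 0x66 0xf8 0x07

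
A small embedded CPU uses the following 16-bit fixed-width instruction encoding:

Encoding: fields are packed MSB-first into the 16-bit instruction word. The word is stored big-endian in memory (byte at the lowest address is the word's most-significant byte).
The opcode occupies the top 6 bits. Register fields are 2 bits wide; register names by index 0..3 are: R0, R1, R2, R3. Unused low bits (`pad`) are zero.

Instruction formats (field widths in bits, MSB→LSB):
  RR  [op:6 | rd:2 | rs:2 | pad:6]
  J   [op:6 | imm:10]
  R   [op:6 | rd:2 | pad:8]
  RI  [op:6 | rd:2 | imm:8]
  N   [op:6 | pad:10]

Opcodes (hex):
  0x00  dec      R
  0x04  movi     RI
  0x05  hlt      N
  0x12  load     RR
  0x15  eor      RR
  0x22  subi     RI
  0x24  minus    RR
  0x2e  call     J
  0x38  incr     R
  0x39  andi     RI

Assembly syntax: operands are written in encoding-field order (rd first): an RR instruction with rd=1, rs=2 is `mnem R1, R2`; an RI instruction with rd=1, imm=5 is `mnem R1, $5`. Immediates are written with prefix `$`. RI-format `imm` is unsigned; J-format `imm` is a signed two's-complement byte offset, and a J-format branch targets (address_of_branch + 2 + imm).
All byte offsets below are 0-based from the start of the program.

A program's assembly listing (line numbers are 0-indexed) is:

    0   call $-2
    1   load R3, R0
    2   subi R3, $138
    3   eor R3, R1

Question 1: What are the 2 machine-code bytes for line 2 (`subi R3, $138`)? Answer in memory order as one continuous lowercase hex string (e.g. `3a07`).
L2: subi op=0x22:6|rd=3:2|imm=138:8 ⇒ 0x8b8a ⇒ big 8b 8a

8b8a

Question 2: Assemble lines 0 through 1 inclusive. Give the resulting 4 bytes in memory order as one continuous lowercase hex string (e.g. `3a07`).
line 0 (call): pack op=0x2e:6|imm=-2:10 = 0xbbfe; big→ bb fe
line 1 (load): pack op=0x12:6|rd=3:2|rs=0:2|pad=0:6 = 0x4b00; big→ 4b 00

bbfe4b00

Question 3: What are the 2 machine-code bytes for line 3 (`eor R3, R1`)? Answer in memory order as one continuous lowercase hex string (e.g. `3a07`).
5740

L3: eor op=0x15:6|rd=3:2|rs=1:2|pad=0:6 ⇒ 0x5740 ⇒ big 57 40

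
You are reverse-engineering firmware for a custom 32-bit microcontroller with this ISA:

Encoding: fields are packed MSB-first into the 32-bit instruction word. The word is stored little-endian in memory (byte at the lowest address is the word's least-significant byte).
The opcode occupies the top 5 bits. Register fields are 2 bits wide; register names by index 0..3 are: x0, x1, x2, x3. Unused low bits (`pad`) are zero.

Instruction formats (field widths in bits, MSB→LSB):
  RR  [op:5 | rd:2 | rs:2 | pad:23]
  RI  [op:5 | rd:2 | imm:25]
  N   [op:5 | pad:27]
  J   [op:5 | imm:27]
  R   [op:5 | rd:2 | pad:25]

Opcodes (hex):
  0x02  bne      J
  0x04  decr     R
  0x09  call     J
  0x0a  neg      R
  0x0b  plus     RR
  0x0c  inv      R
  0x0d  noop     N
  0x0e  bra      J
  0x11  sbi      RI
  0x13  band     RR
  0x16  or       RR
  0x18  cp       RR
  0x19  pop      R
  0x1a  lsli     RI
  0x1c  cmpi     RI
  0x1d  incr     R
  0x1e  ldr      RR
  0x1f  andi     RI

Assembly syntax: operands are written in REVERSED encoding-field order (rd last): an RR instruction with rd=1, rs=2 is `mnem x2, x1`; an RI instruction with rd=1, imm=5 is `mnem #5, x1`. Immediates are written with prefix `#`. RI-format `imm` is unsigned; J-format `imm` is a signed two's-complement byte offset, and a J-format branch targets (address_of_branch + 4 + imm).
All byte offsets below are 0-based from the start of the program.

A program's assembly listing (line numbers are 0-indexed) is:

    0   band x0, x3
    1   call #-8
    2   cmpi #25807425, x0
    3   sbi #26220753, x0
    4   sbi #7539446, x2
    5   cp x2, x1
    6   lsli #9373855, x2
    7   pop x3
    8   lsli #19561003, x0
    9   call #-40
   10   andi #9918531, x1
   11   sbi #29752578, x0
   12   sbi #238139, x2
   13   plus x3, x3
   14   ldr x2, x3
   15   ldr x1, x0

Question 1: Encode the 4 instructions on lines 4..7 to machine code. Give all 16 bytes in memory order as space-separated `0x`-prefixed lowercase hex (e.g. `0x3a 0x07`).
0xf6 0x0a 0x73 0x8c 0x00 0x00 0x00 0xc3 0x9f 0x08 0x8f 0xd4 0x00 0x00 0x00 0xce

4. sbi fields op=0x11:5|rd=2:2|imm=7539446:25 → word 8c730af6h → f6 0a 73 8c
5. cp fields op=0x18:5|rd=1:2|rs=2:2|pad=0:23 → word c3000000h → 00 00 00 c3
6. lsli fields op=0x1a:5|rd=2:2|imm=9373855:25 → word d48f089fh → 9f 08 8f d4
7. pop fields op=0x19:5|rd=3:2|pad=0:25 → word ce000000h → 00 00 00 ce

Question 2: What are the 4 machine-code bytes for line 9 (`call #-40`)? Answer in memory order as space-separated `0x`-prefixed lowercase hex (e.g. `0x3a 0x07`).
0xd8 0xff 0xff 0x4f

line 9 (call): pack op=0x9:5|imm=-40:27 = 0x4fffffd8; little→ d8 ff ff 4f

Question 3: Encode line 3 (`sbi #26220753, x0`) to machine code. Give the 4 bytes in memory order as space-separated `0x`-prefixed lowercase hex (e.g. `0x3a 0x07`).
line 3 (sbi): pack op=0x11:5|rd=0:2|imm=26220753:25 = 0x899018d1; little→ d1 18 90 89

0xd1 0x18 0x90 0x89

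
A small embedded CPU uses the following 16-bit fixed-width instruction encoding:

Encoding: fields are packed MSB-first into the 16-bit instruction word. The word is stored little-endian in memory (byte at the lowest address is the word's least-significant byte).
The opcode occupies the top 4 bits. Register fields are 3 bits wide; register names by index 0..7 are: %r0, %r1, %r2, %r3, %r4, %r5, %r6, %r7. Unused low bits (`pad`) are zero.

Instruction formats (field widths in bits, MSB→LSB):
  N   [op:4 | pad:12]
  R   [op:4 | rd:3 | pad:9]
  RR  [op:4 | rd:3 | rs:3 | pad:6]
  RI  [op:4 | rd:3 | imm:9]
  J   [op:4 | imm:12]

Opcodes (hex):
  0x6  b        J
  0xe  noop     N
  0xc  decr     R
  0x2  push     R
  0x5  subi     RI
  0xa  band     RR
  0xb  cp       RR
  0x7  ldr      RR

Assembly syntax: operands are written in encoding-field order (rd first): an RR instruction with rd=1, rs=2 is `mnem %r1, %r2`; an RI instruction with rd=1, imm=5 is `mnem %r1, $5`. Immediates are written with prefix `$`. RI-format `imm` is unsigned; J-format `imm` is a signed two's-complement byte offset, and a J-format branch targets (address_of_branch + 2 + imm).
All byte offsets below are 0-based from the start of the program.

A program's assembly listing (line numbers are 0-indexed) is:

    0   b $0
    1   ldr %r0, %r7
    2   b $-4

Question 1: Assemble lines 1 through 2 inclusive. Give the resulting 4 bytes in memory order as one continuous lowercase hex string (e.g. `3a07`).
c071fc6f

line 1 (ldr): pack op=0x7:4|rd=0:3|rs=7:3|pad=0:6 = 0x71c0; little→ c0 71
line 2 (b): pack op=0x6:4|imm=-4:12 = 0x6ffc; little→ fc 6f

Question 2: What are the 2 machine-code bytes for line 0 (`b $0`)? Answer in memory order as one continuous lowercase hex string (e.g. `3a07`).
0060

0. b fields op=0x6:4|imm=0:12 → word 6000h → 00 60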